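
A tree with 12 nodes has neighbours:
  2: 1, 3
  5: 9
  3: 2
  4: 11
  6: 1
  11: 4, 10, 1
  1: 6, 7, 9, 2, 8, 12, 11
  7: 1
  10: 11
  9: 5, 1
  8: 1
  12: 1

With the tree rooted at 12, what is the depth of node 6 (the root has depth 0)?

Climbing from 6 to the root: 6 → 1 → 12. That's 2 steps.

2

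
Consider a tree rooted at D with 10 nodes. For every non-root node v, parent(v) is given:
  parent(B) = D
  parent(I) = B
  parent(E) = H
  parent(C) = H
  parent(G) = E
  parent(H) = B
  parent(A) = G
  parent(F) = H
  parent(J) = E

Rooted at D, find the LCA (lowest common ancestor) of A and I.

A's ancestor chain is A, G, E, H, B, D and I's is I, B, D; they first meet at B.

B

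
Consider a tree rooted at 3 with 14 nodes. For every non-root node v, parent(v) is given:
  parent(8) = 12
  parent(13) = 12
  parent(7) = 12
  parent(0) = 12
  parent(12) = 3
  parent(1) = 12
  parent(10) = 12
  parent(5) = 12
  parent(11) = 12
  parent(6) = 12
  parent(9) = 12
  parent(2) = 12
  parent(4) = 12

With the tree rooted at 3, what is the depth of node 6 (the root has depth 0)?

2

Path from 3 to 6: 3–12–6, which has 2 edges.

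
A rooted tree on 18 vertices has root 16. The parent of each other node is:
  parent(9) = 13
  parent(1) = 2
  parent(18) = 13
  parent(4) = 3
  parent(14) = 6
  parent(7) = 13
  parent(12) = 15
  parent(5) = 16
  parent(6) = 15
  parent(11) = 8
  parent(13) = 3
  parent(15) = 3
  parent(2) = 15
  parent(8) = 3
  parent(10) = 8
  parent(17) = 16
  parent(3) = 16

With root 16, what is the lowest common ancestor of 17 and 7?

Path 17→root: 17 16; path 7→root: 7 13 3 16.
First common node: 16.

16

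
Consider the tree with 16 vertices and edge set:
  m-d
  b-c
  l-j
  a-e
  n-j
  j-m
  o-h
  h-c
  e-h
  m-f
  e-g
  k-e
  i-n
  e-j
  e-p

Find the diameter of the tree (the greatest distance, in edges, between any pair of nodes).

6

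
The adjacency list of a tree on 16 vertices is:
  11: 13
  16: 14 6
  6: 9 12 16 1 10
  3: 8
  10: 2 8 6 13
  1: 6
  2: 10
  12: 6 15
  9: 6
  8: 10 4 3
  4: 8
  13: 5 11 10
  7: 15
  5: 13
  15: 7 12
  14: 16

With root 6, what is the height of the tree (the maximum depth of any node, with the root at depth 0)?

The longest root-to-leaf path is 6 → 10 → 8 → 3 (3 edges).

3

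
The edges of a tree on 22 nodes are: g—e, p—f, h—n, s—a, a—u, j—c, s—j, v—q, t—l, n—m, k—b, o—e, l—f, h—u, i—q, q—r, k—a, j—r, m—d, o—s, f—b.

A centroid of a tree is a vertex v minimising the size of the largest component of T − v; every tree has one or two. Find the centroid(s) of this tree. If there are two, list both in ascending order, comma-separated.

a

Delete a: the remaining components have sizes 10, 6, 5. Max 10 ≤ 11, so a is a centroid.
No neighbour of a does as well, so a is the unique centroid.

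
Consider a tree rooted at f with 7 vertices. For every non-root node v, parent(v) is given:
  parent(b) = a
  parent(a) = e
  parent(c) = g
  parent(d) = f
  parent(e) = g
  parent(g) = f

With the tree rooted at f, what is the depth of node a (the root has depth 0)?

3

Path from f to a: f → g → e → a, which has 3 edges.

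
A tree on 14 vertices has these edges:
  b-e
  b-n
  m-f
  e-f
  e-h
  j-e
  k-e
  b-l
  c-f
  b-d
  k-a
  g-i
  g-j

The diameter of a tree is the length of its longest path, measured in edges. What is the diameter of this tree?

Starting from i, a farthest node is a at distance 5.
One longest path: i-g-j-e-k-a.
So the diameter is 5.

5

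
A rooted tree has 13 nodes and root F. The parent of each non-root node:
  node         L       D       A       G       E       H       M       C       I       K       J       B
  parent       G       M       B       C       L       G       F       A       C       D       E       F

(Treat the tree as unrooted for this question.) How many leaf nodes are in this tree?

Degree-1 nodes: H, I, J, K — 4 of them.

4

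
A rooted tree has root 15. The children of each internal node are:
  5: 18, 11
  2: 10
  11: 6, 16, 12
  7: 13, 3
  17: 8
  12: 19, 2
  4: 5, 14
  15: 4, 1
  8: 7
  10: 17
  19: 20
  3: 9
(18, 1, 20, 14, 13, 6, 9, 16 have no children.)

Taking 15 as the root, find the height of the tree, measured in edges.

9 sits deepest: 15 → 4 → 5 → 11 → 12 → 2 → 10 → 17 → 8 → 7 → 3 → 9 — 11 edges from the root.

11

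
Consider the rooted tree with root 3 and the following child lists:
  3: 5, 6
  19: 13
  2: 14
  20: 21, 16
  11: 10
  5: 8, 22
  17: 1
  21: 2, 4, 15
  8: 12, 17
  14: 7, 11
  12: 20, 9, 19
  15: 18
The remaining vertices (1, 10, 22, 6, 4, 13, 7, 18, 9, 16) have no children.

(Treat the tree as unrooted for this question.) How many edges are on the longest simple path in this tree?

10

BFS from 10 reaches 6 last, at distance 10; BFS from 6 confirms no node is farther.
Path: 10-11-14-2-21-20-12-8-5-3-6.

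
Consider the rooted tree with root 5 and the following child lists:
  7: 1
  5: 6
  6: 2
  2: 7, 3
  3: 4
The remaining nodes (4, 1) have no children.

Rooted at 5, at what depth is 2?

2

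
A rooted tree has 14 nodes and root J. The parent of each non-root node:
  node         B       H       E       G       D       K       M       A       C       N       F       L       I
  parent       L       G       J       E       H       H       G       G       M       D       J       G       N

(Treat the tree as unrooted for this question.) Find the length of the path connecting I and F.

7

I – N – D – H – G – E – J – F: 7 edges.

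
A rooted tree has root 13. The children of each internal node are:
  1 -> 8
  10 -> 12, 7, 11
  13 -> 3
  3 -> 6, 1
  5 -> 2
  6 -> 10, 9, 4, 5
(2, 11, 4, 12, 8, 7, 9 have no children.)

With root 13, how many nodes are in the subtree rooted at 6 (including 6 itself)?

9

Descendants of 6 (including itself): 6, 10, 5, 4, 9, 7, 12, 11, 2. That's 9.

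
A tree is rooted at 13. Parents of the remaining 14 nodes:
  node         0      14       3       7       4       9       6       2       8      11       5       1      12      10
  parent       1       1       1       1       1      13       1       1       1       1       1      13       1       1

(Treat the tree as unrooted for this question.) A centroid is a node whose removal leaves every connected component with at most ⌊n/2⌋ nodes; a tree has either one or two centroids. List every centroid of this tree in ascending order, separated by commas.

If 1 is removed the pieces have sizes 2, 1, 1, 1, 1, 1, 1, 1, 1, 1, 1, 1, 1, all ≤ ⌊15/2⌋ = 7.
No neighbour of 1 does as well, so 1 is the unique centroid.

1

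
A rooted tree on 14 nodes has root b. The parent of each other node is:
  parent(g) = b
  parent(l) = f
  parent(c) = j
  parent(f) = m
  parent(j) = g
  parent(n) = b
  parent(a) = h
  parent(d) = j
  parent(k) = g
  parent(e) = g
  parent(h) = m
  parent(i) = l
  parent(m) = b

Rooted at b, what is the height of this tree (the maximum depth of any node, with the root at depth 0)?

A deepest node is i, reached by b – m – f – l – i.
That path has 4 edges, so the height is 4.

4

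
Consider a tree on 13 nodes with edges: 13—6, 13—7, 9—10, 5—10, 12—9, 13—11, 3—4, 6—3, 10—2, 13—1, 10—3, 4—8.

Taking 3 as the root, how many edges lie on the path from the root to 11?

3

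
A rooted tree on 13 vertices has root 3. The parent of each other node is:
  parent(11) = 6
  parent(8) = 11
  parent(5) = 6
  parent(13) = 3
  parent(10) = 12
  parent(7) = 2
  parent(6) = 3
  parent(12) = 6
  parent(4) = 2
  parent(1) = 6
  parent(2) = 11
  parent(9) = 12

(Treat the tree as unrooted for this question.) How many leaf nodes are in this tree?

The leaves are 1, 4, 5, 7, 8, 9, 10, 13.
That is 8 leaves.

8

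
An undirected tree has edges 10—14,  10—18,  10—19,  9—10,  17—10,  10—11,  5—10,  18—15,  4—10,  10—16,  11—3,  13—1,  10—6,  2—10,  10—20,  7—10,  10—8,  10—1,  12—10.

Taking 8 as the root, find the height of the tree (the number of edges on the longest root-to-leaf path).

3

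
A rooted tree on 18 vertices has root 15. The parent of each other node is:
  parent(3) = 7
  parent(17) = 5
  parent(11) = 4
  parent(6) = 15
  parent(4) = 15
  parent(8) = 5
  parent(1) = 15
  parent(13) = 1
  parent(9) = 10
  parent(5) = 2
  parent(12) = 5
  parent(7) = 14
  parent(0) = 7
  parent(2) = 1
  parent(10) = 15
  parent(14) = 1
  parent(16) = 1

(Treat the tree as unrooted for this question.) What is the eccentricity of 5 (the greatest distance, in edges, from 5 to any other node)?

5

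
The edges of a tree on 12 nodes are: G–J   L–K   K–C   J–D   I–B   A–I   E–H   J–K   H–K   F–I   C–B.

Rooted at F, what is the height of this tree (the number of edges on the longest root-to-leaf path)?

6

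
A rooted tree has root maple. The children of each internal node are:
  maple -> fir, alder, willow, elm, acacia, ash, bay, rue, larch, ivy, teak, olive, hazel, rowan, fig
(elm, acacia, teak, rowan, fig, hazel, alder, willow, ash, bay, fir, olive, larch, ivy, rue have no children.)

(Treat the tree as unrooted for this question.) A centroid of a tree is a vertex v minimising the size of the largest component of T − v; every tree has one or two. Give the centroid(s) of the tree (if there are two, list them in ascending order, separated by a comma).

Removing maple splits the tree into components of sizes 1, 1, 1, 1, 1, 1, 1, 1, 1, 1, 1, 1, 1, 1, 1; the largest is 1 ≤ ⌊16/2⌋ = 8.
Every other node leaves some component of size > 8, so the centroid is unique.

maple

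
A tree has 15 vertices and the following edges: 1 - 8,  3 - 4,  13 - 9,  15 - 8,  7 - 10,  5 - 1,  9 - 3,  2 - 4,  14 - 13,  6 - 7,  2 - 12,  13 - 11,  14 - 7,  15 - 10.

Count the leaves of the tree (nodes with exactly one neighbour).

4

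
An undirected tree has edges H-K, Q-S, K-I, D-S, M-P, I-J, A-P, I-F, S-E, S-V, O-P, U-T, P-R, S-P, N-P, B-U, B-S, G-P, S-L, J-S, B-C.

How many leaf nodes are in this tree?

The leaves are A, C, D, E, F, G, H, L, M, N, O, Q, R, T, V.
That is 15 leaves.

15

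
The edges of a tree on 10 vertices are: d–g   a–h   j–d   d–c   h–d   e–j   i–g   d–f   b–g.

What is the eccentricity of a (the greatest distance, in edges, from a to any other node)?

4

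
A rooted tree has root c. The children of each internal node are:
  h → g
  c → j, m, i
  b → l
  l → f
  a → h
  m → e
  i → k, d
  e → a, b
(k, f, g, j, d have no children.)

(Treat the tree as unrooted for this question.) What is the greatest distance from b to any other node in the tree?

5

The node farthest from b is k (d also at distance 5), via b-e-m-c-i-k — 5 edges.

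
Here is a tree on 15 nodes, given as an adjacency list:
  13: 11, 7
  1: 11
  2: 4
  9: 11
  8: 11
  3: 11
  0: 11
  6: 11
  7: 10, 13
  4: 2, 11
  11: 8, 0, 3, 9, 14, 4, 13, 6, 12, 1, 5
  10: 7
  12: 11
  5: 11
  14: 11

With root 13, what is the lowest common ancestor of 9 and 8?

11

Path 9→root: 9 11 13; path 8→root: 8 11 13.
First common node: 11.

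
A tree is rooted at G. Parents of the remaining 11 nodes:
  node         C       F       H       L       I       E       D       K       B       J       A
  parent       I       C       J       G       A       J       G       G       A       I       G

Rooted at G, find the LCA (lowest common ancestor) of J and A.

A

Path J→root: J I A G; path A→root: A G.
First common node: A.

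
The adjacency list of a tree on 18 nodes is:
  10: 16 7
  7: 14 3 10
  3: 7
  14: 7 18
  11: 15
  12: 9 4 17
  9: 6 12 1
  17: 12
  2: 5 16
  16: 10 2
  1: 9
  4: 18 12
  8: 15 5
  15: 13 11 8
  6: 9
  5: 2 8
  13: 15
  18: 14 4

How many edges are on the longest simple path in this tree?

Starting from 11, a farthest node is 6 at distance 13.
One longest path: 11 - 15 - 8 - 5 - 2 - 16 - 10 - 7 - 14 - 18 - 4 - 12 - 9 - 6.
So the diameter is 13.

13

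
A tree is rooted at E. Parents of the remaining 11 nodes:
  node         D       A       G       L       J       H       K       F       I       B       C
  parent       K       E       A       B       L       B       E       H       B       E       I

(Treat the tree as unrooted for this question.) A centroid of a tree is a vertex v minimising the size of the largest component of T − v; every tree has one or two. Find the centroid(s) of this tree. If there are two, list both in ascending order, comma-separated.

Removing B splits the tree into components of sizes 5, 2, 2, 2; the largest is 5 ≤ ⌊12/2⌋ = 6.
Every other node leaves some component of size > 6, so the centroid is unique.

B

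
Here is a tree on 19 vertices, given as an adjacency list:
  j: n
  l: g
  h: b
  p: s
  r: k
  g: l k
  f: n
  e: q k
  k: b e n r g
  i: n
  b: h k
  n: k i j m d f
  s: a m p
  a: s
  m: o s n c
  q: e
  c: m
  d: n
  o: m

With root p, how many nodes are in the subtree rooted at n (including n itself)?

13

The subtree rooted at n contains: n, k, f, d, j, i, e, r, g, b, q, l, h — 13 nodes.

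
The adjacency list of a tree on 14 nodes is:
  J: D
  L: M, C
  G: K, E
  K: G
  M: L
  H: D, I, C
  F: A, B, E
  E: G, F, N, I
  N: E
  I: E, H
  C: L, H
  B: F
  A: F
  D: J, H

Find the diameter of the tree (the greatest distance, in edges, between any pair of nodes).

A longest path is M – L – C – H – I – E – F – B, with 7 edges.

7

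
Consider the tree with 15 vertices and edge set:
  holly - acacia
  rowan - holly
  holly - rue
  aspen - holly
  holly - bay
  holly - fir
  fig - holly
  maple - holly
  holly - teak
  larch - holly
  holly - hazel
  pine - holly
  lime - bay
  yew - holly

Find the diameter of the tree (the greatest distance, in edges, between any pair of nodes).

Starting from lime, a farthest node is larch at distance 3.
One longest path: lime – bay – holly – larch.
So the diameter is 3.

3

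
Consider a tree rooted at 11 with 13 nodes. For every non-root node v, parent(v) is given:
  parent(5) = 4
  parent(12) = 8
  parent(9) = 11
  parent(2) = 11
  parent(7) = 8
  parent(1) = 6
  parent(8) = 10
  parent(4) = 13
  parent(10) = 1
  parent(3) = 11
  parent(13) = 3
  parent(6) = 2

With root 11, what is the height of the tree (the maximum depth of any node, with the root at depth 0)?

6

A deepest node is 7, reached by 11-2-6-1-10-8-7.
That path has 6 edges, so the height is 6.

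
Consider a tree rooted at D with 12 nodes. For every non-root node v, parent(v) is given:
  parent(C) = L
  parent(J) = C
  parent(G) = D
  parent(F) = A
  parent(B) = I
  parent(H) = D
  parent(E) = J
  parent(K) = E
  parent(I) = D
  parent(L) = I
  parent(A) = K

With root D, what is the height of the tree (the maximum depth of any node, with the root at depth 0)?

A deepest node is F, reached by D–I–L–C–J–E–K–A–F.
That path has 8 edges, so the height is 8.

8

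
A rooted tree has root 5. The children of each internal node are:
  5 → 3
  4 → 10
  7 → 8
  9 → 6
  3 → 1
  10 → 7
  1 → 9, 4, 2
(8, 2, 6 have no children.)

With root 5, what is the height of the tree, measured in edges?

8 sits deepest: 5-3-1-4-10-7-8 — 6 edges from the root.

6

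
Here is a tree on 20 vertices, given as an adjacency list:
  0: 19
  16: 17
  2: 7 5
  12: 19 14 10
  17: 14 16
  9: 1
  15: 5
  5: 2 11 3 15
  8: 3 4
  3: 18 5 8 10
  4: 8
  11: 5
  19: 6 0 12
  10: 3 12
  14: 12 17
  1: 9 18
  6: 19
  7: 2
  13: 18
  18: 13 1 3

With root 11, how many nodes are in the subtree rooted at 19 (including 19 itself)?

19's subtree: {19, 6, 0}, size 3.

3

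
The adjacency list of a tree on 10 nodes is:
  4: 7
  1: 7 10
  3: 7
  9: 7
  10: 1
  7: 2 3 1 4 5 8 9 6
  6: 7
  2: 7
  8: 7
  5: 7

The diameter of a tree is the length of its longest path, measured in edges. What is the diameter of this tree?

3

A longest path is 10 – 1 – 7 – 8, with 3 edges.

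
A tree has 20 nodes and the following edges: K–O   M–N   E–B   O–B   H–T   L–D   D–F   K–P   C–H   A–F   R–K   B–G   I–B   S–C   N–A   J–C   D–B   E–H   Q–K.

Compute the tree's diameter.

9

A longest path is M-N-A-F-D-B-E-H-C-J, with 9 edges.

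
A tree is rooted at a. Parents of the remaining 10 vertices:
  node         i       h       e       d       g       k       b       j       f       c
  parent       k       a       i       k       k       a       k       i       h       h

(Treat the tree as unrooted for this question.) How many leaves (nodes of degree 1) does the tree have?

Exactly 7 nodes have a single neighbour: b, c, d, e, f, g, j.

7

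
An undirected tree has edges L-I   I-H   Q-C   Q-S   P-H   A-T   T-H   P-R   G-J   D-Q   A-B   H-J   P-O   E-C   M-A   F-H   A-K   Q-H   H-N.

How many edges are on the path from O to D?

The path is O – P – H – Q – D, which has 4 edges.

4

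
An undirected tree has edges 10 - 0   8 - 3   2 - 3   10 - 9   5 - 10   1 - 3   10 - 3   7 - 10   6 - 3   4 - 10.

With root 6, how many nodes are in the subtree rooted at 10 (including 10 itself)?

6

The subtree rooted at 10 contains: 10, 7, 4, 0, 9, 5 — 6 nodes.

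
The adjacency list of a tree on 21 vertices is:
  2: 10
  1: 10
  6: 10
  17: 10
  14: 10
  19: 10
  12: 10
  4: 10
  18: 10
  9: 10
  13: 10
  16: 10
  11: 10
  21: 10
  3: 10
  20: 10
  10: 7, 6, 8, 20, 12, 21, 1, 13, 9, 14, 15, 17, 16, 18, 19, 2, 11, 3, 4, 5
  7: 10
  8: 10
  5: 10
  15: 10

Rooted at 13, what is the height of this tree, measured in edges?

14 sits deepest: 13 → 10 → 14 — 2 edges from the root.

2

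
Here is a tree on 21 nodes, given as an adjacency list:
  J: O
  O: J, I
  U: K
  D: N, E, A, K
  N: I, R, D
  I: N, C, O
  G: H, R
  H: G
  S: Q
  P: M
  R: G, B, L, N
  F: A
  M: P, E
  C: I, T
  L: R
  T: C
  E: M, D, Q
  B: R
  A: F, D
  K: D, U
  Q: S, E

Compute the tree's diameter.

Starting from S, a farthest node is H at distance 7.
One longest path: S - Q - E - D - N - R - G - H.
So the diameter is 7.

7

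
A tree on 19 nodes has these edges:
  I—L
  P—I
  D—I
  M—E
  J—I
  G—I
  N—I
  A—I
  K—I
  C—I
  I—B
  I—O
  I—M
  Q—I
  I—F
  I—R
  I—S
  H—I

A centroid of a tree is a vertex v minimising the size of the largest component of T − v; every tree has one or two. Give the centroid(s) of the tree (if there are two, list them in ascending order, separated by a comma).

Delete I: the remaining components have sizes 2, 1, 1, 1, 1, 1, 1, 1, 1, 1, 1, 1, 1, 1, 1, 1, 1. Max 2 ≤ 9, so I is a centroid.
Every other node leaves some component of size > 9, so the centroid is unique.

I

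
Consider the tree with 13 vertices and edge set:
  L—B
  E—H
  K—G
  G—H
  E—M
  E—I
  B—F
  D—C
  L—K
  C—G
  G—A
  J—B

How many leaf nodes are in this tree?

6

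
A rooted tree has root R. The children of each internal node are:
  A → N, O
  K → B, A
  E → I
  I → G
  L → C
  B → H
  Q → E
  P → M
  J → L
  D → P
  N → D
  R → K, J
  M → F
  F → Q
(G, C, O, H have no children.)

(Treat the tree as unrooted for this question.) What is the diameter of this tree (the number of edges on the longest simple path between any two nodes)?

BFS from C reaches G last, at distance 14; BFS from G confirms no node is farther.
Path: C-L-J-R-K-A-N-D-P-M-F-Q-E-I-G.

14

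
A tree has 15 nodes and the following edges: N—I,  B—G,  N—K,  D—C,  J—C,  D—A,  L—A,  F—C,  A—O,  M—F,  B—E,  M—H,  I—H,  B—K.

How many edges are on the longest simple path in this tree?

A longest path is O–A–D–C–F–M–H–I–N–K–B–E, with 11 edges.

11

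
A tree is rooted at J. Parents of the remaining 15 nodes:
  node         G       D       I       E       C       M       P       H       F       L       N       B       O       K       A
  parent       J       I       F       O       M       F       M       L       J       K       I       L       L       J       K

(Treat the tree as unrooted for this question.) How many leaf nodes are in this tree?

9

Exactly 9 nodes have a single neighbour: A, B, C, D, E, G, H, N, P.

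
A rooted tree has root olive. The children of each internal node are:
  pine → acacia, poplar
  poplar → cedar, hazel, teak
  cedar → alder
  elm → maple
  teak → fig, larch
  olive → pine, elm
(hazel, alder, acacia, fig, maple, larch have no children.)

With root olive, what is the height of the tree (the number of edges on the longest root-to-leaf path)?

4

alder sits deepest: olive-pine-poplar-cedar-alder — 4 edges from the root.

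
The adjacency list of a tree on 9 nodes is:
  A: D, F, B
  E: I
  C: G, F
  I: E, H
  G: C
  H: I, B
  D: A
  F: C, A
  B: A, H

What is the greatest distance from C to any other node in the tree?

6

Distances from C peak at 6, attained at E.
C – F – A – B – H – I – E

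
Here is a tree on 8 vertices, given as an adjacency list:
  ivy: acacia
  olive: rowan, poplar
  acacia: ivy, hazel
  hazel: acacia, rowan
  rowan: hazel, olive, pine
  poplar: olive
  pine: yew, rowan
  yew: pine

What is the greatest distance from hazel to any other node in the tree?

A farthest node from hazel is poplar (yew also at distance 3).
The path hazel–rowan–olive–poplar has 3 edges.

3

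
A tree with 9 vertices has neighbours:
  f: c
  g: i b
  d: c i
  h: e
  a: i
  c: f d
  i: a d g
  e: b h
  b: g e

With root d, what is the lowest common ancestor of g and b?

Path g→root: g i d; path b→root: b g i d.
First common node: g.

g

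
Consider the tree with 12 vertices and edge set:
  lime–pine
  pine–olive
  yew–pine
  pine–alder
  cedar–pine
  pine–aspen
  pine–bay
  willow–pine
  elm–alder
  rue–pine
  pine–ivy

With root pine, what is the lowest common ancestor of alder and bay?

pine

Path alder→root: alder pine; path bay→root: bay pine.
First common node: pine.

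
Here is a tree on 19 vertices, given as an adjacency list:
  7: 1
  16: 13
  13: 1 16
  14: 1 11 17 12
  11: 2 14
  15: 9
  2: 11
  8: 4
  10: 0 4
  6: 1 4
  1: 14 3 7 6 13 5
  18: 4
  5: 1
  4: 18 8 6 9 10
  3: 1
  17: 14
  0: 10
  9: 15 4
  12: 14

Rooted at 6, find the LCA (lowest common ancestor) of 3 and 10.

6

Path 3→root: 3 1 6; path 10→root: 10 4 6.
First common node: 6.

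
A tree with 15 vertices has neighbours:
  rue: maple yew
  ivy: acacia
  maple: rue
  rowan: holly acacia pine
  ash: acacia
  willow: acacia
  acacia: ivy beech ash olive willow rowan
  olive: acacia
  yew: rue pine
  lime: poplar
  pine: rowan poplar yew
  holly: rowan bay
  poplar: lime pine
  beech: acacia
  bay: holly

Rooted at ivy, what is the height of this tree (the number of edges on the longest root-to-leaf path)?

6

The longest root-to-leaf path is ivy → acacia → rowan → pine → yew → rue → maple (6 edges).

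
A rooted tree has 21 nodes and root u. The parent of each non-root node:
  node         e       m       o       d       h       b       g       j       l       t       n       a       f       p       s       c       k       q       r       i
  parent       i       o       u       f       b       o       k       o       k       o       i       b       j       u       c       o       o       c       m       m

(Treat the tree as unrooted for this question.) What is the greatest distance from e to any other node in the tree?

6

Distances from e peak at 6, attained at d.
e–i–m–o–j–f–d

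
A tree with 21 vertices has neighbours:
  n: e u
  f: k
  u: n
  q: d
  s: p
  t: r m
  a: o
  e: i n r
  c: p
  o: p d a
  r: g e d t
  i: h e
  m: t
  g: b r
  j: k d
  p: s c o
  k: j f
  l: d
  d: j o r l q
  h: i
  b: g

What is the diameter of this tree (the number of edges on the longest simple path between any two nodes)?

7

BFS from s reaches u last, at distance 7; BFS from u confirms no node is farther.
Path: s - p - o - d - r - e - n - u.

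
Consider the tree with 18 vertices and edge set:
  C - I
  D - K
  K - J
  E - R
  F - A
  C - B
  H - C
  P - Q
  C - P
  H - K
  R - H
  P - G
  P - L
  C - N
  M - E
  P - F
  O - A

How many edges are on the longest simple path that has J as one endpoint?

The node farthest from J is O, via J–K–H–C–P–F–A–O — 7 edges.

7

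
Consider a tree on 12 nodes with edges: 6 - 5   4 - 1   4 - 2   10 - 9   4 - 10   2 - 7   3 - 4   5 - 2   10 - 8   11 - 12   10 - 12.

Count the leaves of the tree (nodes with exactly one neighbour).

7

The leaves are 1, 3, 6, 7, 8, 9, 11.
That is 7 leaves.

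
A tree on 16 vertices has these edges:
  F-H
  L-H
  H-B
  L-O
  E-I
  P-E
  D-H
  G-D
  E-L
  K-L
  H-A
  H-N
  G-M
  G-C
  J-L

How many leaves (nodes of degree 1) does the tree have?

11

Exactly 11 nodes have a single neighbour: A, B, C, F, I, J, K, M, N, O, P.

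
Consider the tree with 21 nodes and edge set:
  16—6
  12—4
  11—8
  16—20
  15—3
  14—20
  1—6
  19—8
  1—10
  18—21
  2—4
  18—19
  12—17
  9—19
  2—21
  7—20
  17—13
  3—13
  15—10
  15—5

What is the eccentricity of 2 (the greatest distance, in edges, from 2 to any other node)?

Distances from 2 peak at 12, attained at 14 (7 also at distance 12).
2-4-12-17-13-3-15-10-1-6-16-20-14

12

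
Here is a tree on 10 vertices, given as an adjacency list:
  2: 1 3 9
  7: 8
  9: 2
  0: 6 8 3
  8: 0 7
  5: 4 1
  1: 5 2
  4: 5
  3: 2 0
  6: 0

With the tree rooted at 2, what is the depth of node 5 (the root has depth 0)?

2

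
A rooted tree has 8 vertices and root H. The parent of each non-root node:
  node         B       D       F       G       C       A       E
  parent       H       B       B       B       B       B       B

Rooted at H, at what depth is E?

2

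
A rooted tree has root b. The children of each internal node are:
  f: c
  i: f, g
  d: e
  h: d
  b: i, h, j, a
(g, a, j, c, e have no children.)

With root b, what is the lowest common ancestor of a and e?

b

Path a→root: a b; path e→root: e d h b.
First common node: b.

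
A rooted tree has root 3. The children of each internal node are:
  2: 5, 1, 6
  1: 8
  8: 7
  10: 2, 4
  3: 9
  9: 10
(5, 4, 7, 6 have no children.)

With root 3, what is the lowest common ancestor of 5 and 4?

10

5's ancestor chain is 5, 2, 10, 9, 3 and 4's is 4, 10, 9, 3; they first meet at 10.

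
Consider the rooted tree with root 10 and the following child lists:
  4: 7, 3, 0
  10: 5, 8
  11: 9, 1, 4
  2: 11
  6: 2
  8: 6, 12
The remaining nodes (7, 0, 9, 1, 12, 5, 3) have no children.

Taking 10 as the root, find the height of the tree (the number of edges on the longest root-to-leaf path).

6

7 sits deepest: 10-8-6-2-11-4-7 — 6 edges from the root.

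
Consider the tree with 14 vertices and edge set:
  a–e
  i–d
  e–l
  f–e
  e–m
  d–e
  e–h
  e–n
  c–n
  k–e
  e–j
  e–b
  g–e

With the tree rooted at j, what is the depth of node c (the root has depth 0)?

Climbing from c to the root: c → n → e → j. That's 3 steps.

3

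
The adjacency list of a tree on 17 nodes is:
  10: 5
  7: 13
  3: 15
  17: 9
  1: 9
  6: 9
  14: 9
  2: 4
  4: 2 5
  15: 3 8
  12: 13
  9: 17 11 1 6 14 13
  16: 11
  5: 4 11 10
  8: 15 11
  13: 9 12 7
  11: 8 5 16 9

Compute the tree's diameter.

6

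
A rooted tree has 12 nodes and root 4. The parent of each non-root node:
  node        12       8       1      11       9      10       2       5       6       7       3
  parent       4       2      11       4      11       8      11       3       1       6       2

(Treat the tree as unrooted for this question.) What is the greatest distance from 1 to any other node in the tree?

4

The node farthest from 1 is 10 (5 also at distance 4), via 1-11-2-8-10 — 4 edges.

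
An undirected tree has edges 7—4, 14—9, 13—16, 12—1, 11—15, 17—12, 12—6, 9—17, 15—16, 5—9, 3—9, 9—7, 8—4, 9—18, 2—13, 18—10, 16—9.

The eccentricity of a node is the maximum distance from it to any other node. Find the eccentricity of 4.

5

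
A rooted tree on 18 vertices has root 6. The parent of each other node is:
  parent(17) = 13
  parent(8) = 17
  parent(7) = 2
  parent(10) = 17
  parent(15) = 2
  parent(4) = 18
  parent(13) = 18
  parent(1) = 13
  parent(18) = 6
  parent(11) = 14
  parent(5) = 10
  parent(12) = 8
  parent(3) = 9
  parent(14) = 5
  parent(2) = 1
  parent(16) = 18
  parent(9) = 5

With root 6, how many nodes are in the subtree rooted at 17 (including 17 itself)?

9

The subtree rooted at 17 contains: 17, 10, 8, 5, 12, 14, 9, 11, 3 — 9 nodes.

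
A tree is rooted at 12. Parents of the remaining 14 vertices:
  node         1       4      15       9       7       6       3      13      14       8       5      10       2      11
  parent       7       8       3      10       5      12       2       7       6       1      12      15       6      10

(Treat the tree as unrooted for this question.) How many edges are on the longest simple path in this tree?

11

A longest path is 4-8-1-7-5-12-6-2-3-15-10-11, with 11 edges.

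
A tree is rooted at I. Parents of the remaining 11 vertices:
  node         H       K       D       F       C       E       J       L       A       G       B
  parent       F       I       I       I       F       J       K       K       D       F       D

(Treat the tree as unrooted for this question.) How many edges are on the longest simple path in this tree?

5

Starting from E, a farthest node is C at distance 5.
One longest path: E–J–K–I–F–C.
So the diameter is 5.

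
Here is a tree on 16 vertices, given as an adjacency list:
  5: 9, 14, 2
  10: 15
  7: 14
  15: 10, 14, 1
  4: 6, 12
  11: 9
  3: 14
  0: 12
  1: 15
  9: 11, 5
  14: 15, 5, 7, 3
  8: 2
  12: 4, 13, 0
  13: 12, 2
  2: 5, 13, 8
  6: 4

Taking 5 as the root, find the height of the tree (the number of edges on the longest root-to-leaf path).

5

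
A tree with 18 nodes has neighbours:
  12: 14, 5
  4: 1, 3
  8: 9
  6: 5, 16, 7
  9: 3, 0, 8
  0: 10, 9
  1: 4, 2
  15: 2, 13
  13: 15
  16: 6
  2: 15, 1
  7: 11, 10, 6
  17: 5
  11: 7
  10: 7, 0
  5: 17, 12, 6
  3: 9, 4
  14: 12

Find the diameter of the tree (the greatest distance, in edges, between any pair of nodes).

Starting from 13, a farthest node is 14 at distance 13.
One longest path: 13-15-2-1-4-3-9-0-10-7-6-5-12-14.
So the diameter is 13.

13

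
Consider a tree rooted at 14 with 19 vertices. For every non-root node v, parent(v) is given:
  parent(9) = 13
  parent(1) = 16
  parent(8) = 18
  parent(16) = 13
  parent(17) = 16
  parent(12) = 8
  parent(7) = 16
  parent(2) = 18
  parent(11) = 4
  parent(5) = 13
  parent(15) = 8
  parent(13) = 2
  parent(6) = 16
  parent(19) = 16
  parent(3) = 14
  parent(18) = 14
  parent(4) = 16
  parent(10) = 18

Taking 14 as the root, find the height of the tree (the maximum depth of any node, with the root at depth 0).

6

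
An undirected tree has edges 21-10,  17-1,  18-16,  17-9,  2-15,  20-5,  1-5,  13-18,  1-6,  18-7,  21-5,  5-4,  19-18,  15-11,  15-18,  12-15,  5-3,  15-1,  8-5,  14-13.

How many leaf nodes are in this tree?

14

The leaves are 2, 3, 4, 6, 7, 8, 9, 10, 11, 12, 14, 16, 19, 20.
That is 14 leaves.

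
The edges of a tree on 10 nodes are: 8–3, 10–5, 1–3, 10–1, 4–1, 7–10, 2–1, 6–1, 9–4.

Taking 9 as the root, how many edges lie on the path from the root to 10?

3

9 → 4 → 1 → 10 — 3 edges.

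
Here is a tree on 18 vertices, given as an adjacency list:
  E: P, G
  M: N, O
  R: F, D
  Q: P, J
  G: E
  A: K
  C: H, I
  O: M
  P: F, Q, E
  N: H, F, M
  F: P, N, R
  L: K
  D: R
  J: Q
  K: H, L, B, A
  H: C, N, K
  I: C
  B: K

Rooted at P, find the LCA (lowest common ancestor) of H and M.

N

H's ancestor chain is H, N, F, P and M's is M, N, F, P; they first meet at N.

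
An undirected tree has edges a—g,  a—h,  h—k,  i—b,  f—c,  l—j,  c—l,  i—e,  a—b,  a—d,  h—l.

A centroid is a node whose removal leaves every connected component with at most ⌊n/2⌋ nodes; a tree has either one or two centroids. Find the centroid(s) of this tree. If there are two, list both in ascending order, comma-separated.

a, h

Delete a: the remaining components have sizes 6, 3, 1, 1. Max 6 ≤ 6, so a is a centroid.
Its neighbour h also leaves a largest component of size 6, so both are centroids.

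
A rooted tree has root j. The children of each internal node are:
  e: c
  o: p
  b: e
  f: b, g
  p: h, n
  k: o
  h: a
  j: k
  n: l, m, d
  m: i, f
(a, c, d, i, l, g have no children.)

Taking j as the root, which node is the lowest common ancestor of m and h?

p

Ancestors of m (toward the root): m, n, p, o, k, j.
Ancestors of h: h, p, o, k, j.
The deepest node appearing in both lists is p.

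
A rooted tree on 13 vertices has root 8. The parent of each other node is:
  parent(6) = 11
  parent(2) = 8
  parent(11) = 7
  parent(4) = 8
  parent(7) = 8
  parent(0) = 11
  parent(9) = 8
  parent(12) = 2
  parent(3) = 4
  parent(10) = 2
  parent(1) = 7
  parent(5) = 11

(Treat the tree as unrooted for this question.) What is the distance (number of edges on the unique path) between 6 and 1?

3

Walking from 6: 6 – 11 – 7 – 1. Length 3.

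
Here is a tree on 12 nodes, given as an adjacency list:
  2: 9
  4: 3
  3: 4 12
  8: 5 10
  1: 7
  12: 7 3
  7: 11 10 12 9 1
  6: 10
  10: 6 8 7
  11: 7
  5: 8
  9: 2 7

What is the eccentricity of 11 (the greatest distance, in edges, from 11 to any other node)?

Distances from 11 peak at 4, attained at 4 (5 also at distance 4).
11-7-12-3-4

4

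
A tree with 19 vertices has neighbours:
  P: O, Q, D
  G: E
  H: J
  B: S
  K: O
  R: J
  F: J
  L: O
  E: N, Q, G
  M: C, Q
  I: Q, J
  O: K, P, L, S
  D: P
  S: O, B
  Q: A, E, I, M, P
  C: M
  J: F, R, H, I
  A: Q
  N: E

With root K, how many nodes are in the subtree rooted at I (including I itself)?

I's subtree: {I, J, F, R, H}, size 5.

5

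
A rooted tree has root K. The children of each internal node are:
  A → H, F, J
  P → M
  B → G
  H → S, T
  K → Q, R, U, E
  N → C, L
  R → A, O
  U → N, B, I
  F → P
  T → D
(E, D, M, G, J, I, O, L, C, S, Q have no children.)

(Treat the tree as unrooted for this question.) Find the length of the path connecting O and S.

The path is O - R - A - H - S, which has 4 edges.

4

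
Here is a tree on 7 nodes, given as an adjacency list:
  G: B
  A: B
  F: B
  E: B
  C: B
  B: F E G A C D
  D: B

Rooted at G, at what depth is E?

Path from G to E: G–B–E, which has 2 edges.

2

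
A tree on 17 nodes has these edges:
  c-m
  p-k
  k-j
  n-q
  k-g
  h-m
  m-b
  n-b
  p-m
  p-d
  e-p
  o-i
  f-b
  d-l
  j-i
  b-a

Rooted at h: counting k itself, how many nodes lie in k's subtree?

Descendants of k (including itself): k, j, g, i, o. That's 5.

5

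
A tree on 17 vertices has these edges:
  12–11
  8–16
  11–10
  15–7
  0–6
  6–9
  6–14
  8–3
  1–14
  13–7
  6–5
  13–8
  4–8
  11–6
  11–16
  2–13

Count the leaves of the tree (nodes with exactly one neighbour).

10

Degree-1 nodes: 0, 1, 2, 3, 4, 5, 9, 10, 12, 15 — 10 of them.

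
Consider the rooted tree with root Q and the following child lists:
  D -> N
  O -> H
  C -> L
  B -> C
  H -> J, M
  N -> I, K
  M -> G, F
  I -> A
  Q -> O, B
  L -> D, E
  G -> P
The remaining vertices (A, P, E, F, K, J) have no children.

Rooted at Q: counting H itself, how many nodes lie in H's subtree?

6

H's subtree: {H, J, M, F, G, P}, size 6.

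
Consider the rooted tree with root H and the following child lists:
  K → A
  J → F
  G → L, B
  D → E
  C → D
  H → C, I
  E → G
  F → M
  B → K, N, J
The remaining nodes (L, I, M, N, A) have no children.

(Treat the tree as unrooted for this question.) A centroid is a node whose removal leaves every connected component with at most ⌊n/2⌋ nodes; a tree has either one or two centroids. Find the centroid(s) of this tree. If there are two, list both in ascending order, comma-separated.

Removing B splits the tree into components of sizes 7, 3, 2, 1; the largest is 7 ≤ ⌊14/2⌋ = 7.
G is adjacent to B and is also a centroid (the largest component after removing it is likewise 7).

B, G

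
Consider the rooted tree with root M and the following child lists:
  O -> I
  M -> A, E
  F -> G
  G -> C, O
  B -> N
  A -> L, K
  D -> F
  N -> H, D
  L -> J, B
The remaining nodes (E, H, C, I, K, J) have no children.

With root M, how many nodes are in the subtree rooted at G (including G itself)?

4

The subtree rooted at G contains: G, O, C, I — 4 nodes.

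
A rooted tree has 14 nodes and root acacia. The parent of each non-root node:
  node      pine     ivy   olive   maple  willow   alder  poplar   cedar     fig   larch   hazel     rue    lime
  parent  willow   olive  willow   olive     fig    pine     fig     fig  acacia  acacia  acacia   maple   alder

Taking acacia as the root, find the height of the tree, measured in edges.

5

lime sits deepest: acacia–fig–willow–pine–alder–lime — 5 edges from the root.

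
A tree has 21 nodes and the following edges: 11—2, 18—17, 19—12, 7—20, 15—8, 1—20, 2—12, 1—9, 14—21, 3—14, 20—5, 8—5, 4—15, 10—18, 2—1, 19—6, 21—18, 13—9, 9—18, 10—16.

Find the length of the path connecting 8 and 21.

6

Walking from 8: 8 – 5 – 20 – 1 – 9 – 18 – 21. Length 6.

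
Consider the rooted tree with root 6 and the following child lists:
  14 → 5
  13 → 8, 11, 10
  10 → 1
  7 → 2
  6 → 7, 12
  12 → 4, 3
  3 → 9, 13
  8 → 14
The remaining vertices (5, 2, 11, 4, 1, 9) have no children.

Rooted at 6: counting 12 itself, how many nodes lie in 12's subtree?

11

The subtree rooted at 12 contains: 12, 3, 4, 13, 9, 8, 10, 11, 14, 1, 5 — 11 nodes.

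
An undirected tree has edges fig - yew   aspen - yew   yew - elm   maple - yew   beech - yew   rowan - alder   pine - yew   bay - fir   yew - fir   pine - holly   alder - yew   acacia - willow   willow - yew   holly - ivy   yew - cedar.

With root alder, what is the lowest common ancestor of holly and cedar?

Path holly→root: holly pine yew alder; path cedar→root: cedar yew alder.
First common node: yew.

yew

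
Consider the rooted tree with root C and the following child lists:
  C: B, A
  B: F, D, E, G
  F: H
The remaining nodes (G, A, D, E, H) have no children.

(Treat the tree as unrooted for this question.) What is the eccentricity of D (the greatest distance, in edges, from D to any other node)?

Distances from D peak at 3, attained at H (A also at distance 3).
D–B–F–H

3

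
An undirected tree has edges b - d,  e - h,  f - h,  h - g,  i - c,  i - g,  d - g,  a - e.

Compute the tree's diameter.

5

Starting from c, a farthest node is a at distance 5.
One longest path: c–i–g–h–e–a.
So the diameter is 5.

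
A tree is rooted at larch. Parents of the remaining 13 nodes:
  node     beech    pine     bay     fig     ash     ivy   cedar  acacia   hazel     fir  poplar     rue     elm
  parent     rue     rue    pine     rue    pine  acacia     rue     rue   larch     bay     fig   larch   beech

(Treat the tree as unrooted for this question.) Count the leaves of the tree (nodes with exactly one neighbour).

The leaves are ash, cedar, elm, fir, hazel, ivy, poplar.
That is 7 leaves.

7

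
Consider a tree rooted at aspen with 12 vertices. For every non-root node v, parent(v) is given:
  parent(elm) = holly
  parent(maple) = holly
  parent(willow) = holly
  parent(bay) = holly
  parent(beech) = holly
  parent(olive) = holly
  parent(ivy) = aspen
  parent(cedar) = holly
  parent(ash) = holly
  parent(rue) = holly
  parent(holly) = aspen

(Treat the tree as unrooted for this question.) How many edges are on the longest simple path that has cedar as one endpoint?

3

Distances from cedar peak at 3, attained at ivy.
cedar – holly – aspen – ivy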